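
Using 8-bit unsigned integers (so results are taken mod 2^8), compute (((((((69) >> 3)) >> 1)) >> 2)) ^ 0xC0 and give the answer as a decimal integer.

193

69 = 01000101
→ >> 3 → 00001000 = 8
→ >> 1 → 00000100 = 4
→ >> 2 → 00000001 = 1
0xC0 = 11000000
→ ^ → 11000001 = 193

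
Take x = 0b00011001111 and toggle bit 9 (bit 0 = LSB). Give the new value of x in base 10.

719

x = 00011001111
bit 9 is currently 0; toggle it via x ^ (1 << 9) = x ^ 512
→ 01011001111 = 719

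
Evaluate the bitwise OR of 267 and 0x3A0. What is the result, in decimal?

267 = 0100001011
0x3A0 = 1110100000
 OR → 1110101011 = 939

939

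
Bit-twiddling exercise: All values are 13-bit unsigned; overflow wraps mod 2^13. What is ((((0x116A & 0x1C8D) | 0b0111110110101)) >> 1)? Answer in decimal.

0x116A = 1000101101010
0x1C8D = 1110010001101
→ & → 1000000001000 = 4104
0b0111110110101 = 0111110110101
→ | → 1111110111101 = 8125
→ >> 1 → 0111111011110 = 4062

4062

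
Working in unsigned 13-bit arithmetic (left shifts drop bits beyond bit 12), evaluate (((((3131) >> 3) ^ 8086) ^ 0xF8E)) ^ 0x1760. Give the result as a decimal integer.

3131 = 0110000111011
→ >> 3 → 0000110000111 = 391
8086 = 1111110010110
→ ^ → 1111000010001 = 7697
0xF8E = 0111110001110
→ ^ → 1000110011111 = 4511
0x1760 = 1011101100000
→ ^ → 0011011111111 = 1791

1791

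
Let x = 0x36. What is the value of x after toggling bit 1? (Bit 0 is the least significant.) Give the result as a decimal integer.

52

x = 0000110110
bit 1 is currently 1; toggle it via x ^ (1 << 1) = x ^ 2
→ 0000110100 = 52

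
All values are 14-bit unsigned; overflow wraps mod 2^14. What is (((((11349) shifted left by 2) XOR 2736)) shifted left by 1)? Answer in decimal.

11349 = 10110001010101
→ shifted left by 2 (mod 2^14) → 11000101010100 = 12628
2736 = 00101010110000
→ XOR → 11101111100100 = 15332
→ shifted left by 1 (mod 2^14) → 11011111001000 = 14280

14280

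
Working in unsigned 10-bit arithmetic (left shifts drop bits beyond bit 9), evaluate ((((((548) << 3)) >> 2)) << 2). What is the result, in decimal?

548 = 1000100100
→ << 3 (mod 2^10) → 0100100000 = 288
→ >> 2 → 0001001000 = 72
→ << 2 (mod 2^10) → 0100100000 = 288

288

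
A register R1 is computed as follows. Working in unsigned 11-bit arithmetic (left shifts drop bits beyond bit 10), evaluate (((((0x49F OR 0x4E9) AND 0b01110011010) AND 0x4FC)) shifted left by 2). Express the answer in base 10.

608

0x49F = 10010011111
0x4E9 = 10011101001
→ OR → 10011111111 = 1279
0b01110011010 = 01110011010
→ AND → 00010011010 = 154
0x4FC = 10011111100
→ AND → 00010011000 = 152
→ shifted left by 2 (mod 2^11) → 01001100000 = 608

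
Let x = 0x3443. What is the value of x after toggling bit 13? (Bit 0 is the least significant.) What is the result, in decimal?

x = 11010001000011
bit 13 is currently 1; toggle it via x ^ (1 << 13) = x ^ 8192
→ 01010001000011 = 5187

5187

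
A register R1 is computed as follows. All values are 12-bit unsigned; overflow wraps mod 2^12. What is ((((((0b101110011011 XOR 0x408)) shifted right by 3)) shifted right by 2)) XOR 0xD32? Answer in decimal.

0b101110011011 = 101110011011
0x408 = 010000001000
→ XOR → 111110010011 = 3987
→ shifted right by 3 → 000111110010 = 498
→ shifted right by 2 → 000001111100 = 124
0xD32 = 110100110010
→ XOR → 110101001110 = 3406

3406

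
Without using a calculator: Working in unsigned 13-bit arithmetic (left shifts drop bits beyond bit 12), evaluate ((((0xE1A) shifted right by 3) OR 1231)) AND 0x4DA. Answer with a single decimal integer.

1226

0xE1A = 0111000011010
→ shifted right by 3 → 0000111000011 = 451
1231 = 0010011001111
→ OR → 0010111001111 = 1487
0x4DA = 0010011011010
→ AND → 0010011001010 = 1226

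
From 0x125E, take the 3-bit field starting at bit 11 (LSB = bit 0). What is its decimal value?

v = 01001001011110
Shift right by 11: 010
Mask low 3 bits: 010 = 2

2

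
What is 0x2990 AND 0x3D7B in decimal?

0x2990 = 10100110010000
0x3D7B = 11110101111011
AND → 10100100010000 = 10512

10512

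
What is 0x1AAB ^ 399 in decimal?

0x1AAB = 1101010101011
399 = 0000110001111
XOR → 1101100100100 = 6948

6948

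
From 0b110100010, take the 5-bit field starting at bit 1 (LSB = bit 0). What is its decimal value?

17

v = 110100010
Shift right by 1: 11010001
Mask low 5 bits: 10001 = 17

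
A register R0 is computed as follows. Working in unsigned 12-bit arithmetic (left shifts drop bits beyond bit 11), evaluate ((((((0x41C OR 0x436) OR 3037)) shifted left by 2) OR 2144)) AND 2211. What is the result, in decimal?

2208

0x41C = 010000011100
0x436 = 010000110110
→ OR → 010000111110 = 1086
3037 = 101111011101
→ OR → 111111111111 = 4095
→ shifted left by 2 (mod 2^12) → 111111111100 = 4092
2144 = 100001100000
→ OR → 111111111100 = 4092
2211 = 100010100011
→ AND → 100010100000 = 2208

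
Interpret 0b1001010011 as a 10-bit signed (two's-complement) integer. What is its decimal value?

pattern = 1001010011 (MSB is 1 ⇒ negative)
Invert: 0110101100, add 1 → 0110101101 = 429, so the value is -429.
(Equivalently: 595 - 2^10 = 595 - 1024 = -429.)

-429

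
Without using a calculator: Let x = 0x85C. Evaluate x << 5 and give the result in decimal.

68480

0x85C = 00000100001011100
shift left by 5 → 10000101110000000 = 68480
(equivalently, 2140 × 2^5 = 2140 × 32)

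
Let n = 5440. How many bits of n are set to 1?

5440 = 1010101000000
Count the 1s: 1 + 1 + 1 + 1 = 4

4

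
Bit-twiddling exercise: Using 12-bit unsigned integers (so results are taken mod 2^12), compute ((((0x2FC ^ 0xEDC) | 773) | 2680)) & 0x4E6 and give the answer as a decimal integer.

0x2FC = 001011111100
0xEDC = 111011011100
→ ^ → 110000100000 = 3104
773 = 001100000101
→ | → 111100100101 = 3877
2680 = 101001111000
→ | → 111101111101 = 3965
0x4E6 = 010011100110
→ & → 010001100100 = 1124

1124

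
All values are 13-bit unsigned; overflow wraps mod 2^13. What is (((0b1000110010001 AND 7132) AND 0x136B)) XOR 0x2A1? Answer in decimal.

0b1000110010001 = 1000110010001
7132 = 1101111011100
→ AND → 1000110010000 = 4496
0x136B = 1001101101011
→ AND → 1000100000000 = 4352
0x2A1 = 0001010100001
→ XOR → 1001110100001 = 5025

5025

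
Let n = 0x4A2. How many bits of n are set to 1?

4

0x4A2 = 10010100010
Count the 1s: 1 + 1 + 1 + 1 = 4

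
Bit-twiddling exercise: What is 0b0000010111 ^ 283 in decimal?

268

a = 000010111
283 = 100011011
XOR → 100001100 = 268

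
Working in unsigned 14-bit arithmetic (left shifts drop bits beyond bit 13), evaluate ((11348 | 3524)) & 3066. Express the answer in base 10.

2512

11348 = 10110001010100
3524 = 00110111000100
→ | → 10110111010100 = 11732
3066 = 00101111111010
→ & → 00100111010000 = 2512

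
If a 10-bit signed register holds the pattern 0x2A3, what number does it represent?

pattern = 1010100011 (MSB is 1 ⇒ negative)
Invert: 0101011100, add 1 → 0101011101 = 349, so the value is -349.
(Equivalently: 675 - 2^10 = 675 - 1024 = -349.)

-349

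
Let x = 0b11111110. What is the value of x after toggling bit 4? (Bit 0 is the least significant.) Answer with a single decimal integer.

x = 11111110
bit 4 is currently 1; toggle it via x ^ (1 << 4) = x ^ 16
→ 11101110 = 238

238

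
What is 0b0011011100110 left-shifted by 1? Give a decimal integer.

3532

x = 011011100110
shift left by 1 → 110111001100 = 3532
(equivalently, 1766 × 2^1 = 1766 × 2)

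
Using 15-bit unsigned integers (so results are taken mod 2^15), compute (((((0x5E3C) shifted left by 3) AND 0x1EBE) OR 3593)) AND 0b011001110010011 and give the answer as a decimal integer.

0x5E3C = 101111000111100
→ shifted left by 3 (mod 2^15) → 111000111100000 = 29152
0x1EBE = 001111010111110
→ AND → 001000010100000 = 4256
3593 = 000111000001001
→ OR → 001111010101001 = 7849
0b011001110010011 = 011001110010011
→ AND → 001001010000001 = 4737

4737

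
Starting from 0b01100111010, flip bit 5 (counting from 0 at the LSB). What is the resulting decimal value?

794

x = 01100111010
bit 5 is currently 1; toggle it via x ^ (1 << 5) = x ^ 32
→ 01100011010 = 794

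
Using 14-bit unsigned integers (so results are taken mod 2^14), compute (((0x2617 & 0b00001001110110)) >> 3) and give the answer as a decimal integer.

66

0x2617 = 10011000010111
0b00001001110110 = 00001001110110
→ & → 00001000010110 = 534
→ >> 3 → 00000001000010 = 66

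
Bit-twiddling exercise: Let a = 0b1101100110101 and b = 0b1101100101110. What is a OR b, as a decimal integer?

a = 1101100110101
b = 1101100101110
 OR → 1101100111111 = 6975

6975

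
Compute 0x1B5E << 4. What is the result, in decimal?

0x1B5E = 00001101101011110
shift left by 4 → 11011010111100000 = 112096
(equivalently, 7006 × 2^4 = 7006 × 16)

112096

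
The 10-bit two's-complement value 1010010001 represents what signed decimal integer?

-367

pattern = 1010010001 (MSB is 1 ⇒ negative)
Invert: 0101101110, add 1 → 0101101111 = 367, so the value is -367.
(Equivalently: 657 - 2^10 = 657 - 1024 = -367.)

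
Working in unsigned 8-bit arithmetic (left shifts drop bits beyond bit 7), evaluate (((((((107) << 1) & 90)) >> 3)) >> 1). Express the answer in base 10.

107 = 01101011
→ << 1 (mod 2^8) → 11010110 = 214
90 = 01011010
→ & → 01010010 = 82
→ >> 3 → 00001010 = 10
→ >> 1 → 00000101 = 5

5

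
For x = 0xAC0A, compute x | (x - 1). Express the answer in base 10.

x = 1010110000001010 = 44042
x - 1 = 1010110000001001
OR    = 1010110000001011 = 44043
(x | (x - 1) sets all bits below the lowest set bit.)

44043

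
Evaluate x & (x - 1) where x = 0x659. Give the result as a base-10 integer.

1624

x = 11001011001 = 1625
x - 1 = 11001011000
AND   = 11001011000 = 1624
(x & (x - 1) clears the lowest set bit of x.)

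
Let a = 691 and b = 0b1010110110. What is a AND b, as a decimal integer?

690

691 = 1010110011
b = 1010110110
AND → 1010110010 = 690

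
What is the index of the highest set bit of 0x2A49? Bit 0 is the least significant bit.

13

0x2A49 = 10101001001001
The topmost 1 is at position 13 (since 2^13 = 8192 ≤ 10825 < 16384).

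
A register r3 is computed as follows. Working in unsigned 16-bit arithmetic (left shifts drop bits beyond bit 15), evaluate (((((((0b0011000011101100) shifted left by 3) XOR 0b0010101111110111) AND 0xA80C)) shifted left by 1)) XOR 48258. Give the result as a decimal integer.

0b0011000011101100 = 0011000011101100
→ shifted left by 3 (mod 2^16) → 1000011101100000 = 34656
0b0010101111110111 = 0010101111110111
→ XOR → 1010110010010111 = 44183
0xA80C = 1010100000001100
→ AND → 1010100000000100 = 43012
→ shifted left by 1 (mod 2^16) → 0101000000001000 = 20488
48258 = 1011110010000010
→ XOR → 1110110010001010 = 60554

60554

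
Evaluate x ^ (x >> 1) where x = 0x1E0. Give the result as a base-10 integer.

272

x = 111100000 = 480
x>>1 = 011110000
XOR  = 100010000 = 272
(x ^ (x >> 1) gives the standard binary-reflected Gray code of x.)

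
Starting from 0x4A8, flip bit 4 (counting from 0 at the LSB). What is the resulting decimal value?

1208

x = 10010101000
bit 4 is currently 0; toggle it via x ^ (1 << 4) = x ^ 16
→ 10010111000 = 1208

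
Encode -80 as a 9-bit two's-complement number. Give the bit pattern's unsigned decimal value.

432

80 in 9 bits: 001010000
Invert: 110101111
Add 1:  110110000 = 432
(Check: 2^9 - 80 = 512 - 80 = 432.)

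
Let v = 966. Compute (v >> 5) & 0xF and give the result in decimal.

v = 01111000110
Shift right by 5: 011110
Mask low 4 bits: 1110 = 14

14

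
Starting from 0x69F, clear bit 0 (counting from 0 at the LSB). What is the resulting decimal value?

1694

x = 11010011111
bit 0 is currently 1; clear it via x & ~(1 << 0) = x & ~1
→ 11010011110 = 1694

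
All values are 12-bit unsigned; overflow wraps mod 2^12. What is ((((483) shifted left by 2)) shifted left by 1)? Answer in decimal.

483 = 000111100011
→ shifted left by 2 (mod 2^12) → 011110001100 = 1932
→ shifted left by 1 (mod 2^12) → 111100011000 = 3864

3864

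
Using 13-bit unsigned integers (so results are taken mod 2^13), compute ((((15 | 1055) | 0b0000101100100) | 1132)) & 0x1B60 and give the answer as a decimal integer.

15 = 0000000001111
1055 = 0010000011111
→ | → 0010000011111 = 1055
0b0000101100100 = 0000101100100
→ | → 0010101111111 = 1407
1132 = 0010001101100
→ | → 0010101111111 = 1407
0x1B60 = 1101101100000
→ & → 0000101100000 = 352

352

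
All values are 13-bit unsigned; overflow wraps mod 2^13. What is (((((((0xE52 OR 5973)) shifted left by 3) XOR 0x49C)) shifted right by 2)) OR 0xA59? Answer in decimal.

0xE52 = 0111001010010
5973 = 1011101010101
→ OR → 1111101010111 = 8023
→ shifted left by 3 (mod 2^13) → 1101010111000 = 6840
0x49C = 0010010011100
→ XOR → 1111000100100 = 7716
→ shifted right by 2 → 0011110001001 = 1929
0xA59 = 0101001011001
→ OR → 0111111011001 = 4057

4057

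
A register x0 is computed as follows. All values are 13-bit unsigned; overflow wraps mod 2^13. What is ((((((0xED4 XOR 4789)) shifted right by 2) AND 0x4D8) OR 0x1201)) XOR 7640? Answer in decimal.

0xED4 = 0111011010100
4789 = 1001010110101
→ XOR → 1110001100001 = 7265
→ shifted right by 2 → 0011100011000 = 1816
0x4D8 = 0010011011000
→ AND → 0010000011000 = 1048
0x1201 = 1001000000001
→ OR → 1011000011001 = 5657
7640 = 1110111011000
→ XOR → 0101111000001 = 3009

3009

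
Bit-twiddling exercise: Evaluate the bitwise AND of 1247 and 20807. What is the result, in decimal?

1247 = 000010011011111
20807 = 101000101000111
AND → 000000001000111 = 71

71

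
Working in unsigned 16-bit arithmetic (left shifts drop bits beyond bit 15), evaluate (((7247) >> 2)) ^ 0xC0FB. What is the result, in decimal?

7247 = 0001110001001111
→ >> 2 → 0000011100010011 = 1811
0xC0FB = 1100000011111011
→ ^ → 1100011111101000 = 51176

51176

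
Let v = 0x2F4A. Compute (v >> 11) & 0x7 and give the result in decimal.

5

v = 010111101001010
Shift right by 11: 0101
Mask low 3 bits: 101 = 5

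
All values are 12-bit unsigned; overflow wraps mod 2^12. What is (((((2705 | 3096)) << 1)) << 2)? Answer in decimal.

2705 = 101010010001
3096 = 110000011000
→ | → 111010011001 = 3737
→ << 1 (mod 2^12) → 110100110010 = 3378
→ << 2 (mod 2^12) → 010011001000 = 1224

1224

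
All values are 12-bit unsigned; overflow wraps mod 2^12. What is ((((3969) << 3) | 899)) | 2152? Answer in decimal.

4075

3969 = 111110000001
→ << 3 (mod 2^12) → 110000001000 = 3080
899 = 001110000011
→ | → 111110001011 = 3979
2152 = 100001101000
→ | → 111111101011 = 4075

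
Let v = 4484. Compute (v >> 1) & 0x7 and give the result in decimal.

v = 1000110000100
Shift right by 1: 100011000010
Mask low 3 bits: 010 = 2

2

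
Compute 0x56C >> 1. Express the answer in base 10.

694

0x56C = 10101101100
shift right by 1 → 01010110110 = 694
(equivalently, floor(1388 / 2))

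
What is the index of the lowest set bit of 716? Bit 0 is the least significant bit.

716 = 1011001100
Trailing zeros: 2, so the lowest set bit is bit 2 (value 4).

2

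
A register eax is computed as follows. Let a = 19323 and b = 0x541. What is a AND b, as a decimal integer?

19323 = 100101101111011
0x541 = 000010101000001
AND → 000000101000001 = 321

321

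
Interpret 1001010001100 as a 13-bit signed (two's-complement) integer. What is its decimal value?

pattern = 1001010001100 (MSB is 1 ⇒ negative)
Invert: 0110101110011, add 1 → 0110101110100 = 3444, so the value is -3444.
(Equivalently: 4748 - 2^13 = 4748 - 8192 = -3444.)

-3444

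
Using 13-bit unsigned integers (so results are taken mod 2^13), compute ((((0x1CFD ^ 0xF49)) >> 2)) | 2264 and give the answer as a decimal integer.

3325

0x1CFD = 1110011111101
0xF49 = 0111101001001
→ ^ → 1001110110100 = 5044
→ >> 2 → 0010011101101 = 1261
2264 = 0100011011000
→ | → 0110011111101 = 3325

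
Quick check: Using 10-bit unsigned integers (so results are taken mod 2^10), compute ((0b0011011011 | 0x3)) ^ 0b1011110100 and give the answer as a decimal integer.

559

0b0011011011 = 0011011011
0x3 = 0000000011
→ | → 0011011011 = 219
0b1011110100 = 1011110100
→ ^ → 1000101111 = 559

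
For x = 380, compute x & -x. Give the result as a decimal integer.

x = 101111100 = 380
-x (two's complement) = …010000100
AND   = 000000100 = 4
(x & -x isolates the lowest set bit of x.)

4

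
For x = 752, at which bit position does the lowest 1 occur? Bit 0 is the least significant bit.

4

752 = 1011110000
Trailing zeros: 4, so the lowest set bit is bit 4 (value 16).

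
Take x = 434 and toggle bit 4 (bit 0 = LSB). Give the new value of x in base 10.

418

x = 00110110010
bit 4 is currently 1; toggle it via x ^ (1 << 4) = x ^ 16
→ 00110100010 = 418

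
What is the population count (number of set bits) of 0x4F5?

0x4F5 = 10011110101
Count the 1s: 1 + 1 + 1 + 1 + 1 + 1 + 1 = 7

7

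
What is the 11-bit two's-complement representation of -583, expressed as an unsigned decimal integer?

1465

583 in 11 bits: 01001000111
Invert: 10110111000
Add 1:  10110111001 = 1465
(Check: 2^11 - 583 = 2048 - 583 = 1465.)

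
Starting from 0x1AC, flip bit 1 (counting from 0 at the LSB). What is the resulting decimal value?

x = 110101100
bit 1 is currently 0; toggle it via x ^ (1 << 1) = x ^ 2
→ 110101110 = 430

430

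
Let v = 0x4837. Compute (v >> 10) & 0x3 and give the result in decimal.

2

v = 100100000110111
Shift right by 10: 10010
Mask low 2 bits: 10 = 2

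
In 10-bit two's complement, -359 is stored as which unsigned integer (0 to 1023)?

665

359 in 10 bits: 0101100111
Invert: 1010011000
Add 1:  1010011001 = 665
(Check: 2^10 - 359 = 1024 - 359 = 665.)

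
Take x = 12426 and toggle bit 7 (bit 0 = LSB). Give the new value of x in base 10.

12298

x = 11000010001010
bit 7 is currently 1; toggle it via x ^ (1 << 7) = x ^ 128
→ 11000000001010 = 12298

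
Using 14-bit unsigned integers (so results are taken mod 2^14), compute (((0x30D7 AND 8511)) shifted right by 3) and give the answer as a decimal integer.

0x30D7 = 11000011010111
8511 = 10000100111111
→ AND → 10000000010111 = 8215
→ shifted right by 3 → 00010000000010 = 1026

1026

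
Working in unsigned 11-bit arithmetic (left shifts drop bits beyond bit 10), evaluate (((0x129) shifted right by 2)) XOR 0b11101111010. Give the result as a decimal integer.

1840

0x129 = 00100101001
→ shifted right by 2 → 00001001010 = 74
0b11101111010 = 11101111010
→ XOR → 11100110000 = 1840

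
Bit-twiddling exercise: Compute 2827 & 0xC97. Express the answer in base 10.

2827 = 101100001011
0xC97 = 110010010111
AND → 100000000011 = 2051

2051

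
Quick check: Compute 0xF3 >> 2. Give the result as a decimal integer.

60

0xF3 = 11110011
shift right by 2 → 00111100 = 60
(equivalently, floor(243 / 4))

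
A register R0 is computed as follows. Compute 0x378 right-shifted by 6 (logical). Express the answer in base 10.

13

0x378 = 1101111000
shift right by 6 → 0000001101 = 13
(equivalently, floor(888 / 64))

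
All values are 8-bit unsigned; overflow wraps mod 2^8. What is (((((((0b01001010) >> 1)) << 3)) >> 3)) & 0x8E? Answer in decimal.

4

0b01001010 = 01001010
→ >> 1 → 00100101 = 37
→ << 3 (mod 2^8) → 00101000 = 40
→ >> 3 → 00000101 = 5
0x8E = 10001110
→ & → 00000100 = 4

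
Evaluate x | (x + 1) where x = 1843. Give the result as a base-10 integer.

1847

x = 11100110011 = 1843
x + 1 = 11100110100
OR    = 11100110111 = 1847
(x | (x + 1) sets the lowest cleared bit.)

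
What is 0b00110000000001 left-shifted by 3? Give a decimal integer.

x = 000110000000001
shift left by 3 → 110000000001000 = 24584
(equivalently, 3073 × 2^3 = 3073 × 8)

24584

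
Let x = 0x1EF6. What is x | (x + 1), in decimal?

7927

x = 1111011110110 = 7926
x + 1 = 1111011110111
OR    = 1111011110111 = 7927
(x | (x + 1) sets the lowest cleared bit.)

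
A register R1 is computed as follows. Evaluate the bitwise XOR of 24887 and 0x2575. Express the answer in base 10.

17474

24887 = 110000100110111
0x2575 = 010010101110101
XOR → 100010001000010 = 17474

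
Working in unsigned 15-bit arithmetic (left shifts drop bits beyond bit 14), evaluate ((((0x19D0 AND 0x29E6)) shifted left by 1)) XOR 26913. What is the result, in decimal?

31393

0x19D0 = 001100111010000
0x29E6 = 010100111100110
→ AND → 000100111000000 = 2496
→ shifted left by 1 (mod 2^15) → 001001110000000 = 4992
26913 = 110100100100001
→ XOR → 111101010100001 = 31393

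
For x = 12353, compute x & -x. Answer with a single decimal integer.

1

x = 11000001000001 = 12353
-x (two's complement) = …00111110111111
AND   = 00000000000001 = 1
(x & -x isolates the lowest set bit of x.)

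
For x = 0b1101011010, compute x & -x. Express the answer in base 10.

x = 1101011010 = 858
-x (two's complement) = …0010100110
AND   = 0000000010 = 2
(x & -x isolates the lowest set bit of x.)

2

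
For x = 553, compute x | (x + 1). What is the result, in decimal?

555

x = 1000101001 = 553
x + 1 = 1000101010
OR    = 1000101011 = 555
(x | (x + 1) sets the lowest cleared bit.)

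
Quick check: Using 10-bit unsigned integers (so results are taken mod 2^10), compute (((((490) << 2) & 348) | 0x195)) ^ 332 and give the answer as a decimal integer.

209

490 = 0111101010
→ << 2 (mod 2^10) → 1110101000 = 936
348 = 0101011100
→ & → 0100001000 = 264
0x195 = 0110010101
→ | → 0110011101 = 413
332 = 0101001100
→ ^ → 0011010001 = 209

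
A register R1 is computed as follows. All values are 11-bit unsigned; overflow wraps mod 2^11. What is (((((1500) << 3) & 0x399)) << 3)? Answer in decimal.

1024

1500 = 10111011100
→ << 3 (mod 2^11) → 11011100000 = 1760
0x399 = 01110011001
→ & → 01010000000 = 640
→ << 3 (mod 2^11) → 10000000000 = 1024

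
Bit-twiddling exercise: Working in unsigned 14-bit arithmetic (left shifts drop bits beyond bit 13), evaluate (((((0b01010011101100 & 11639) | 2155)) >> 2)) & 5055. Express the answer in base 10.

0b01010011101100 = 01010011101100
11639 = 10110101110111
→ & → 00010001100100 = 1124
2155 = 00100001101011
→ | → 00110001101111 = 3183
→ >> 2 → 00001100011011 = 795
5055 = 01001110111111
→ & → 00001100011011 = 795

795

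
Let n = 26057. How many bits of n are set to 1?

26057 = 110010111001001
Count the 1s: 1 + 1 + 1 + 1 + 1 + 1 + 1 + 1 = 8

8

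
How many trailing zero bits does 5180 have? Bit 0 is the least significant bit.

5180 = 1010000111100
Trailing zeros: 2, so the lowest set bit is bit 2 (value 4).

2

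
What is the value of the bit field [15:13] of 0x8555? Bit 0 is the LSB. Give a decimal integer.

4

v = 1000010101010101
Shift right by 13: 100
Mask low 3 bits: 100 = 4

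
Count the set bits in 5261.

5261 = 1010010001101
Count the 1s: 1 + 1 + 1 + 1 + 1 + 1 = 6

6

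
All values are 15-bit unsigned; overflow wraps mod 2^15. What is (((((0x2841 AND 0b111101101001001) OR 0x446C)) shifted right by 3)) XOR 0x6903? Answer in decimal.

25742

0x2841 = 010100001000001
0b111101101001001 = 111101101001001
→ AND → 010100001000001 = 10305
0x446C = 100010001101100
→ OR → 110110001101101 = 27757
→ shifted right by 3 → 000110110001101 = 3469
0x6903 = 110100100000011
→ XOR → 110010010001110 = 25742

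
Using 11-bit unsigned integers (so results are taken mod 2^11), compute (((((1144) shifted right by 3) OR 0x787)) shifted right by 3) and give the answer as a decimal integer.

1144 = 10001111000
→ shifted right by 3 → 00010001111 = 143
0x787 = 11110000111
→ OR → 11110001111 = 1935
→ shifted right by 3 → 00011110001 = 241

241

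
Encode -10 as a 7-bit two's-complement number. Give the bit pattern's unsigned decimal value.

10 in 7 bits: 0001010
Invert: 1110101
Add 1:  1110110 = 118
(Check: 2^7 - 10 = 128 - 10 = 118.)

118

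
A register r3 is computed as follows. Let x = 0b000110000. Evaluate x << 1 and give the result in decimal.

x = 0110000
shift left by 1 → 1100000 = 96
(equivalently, 48 × 2^1 = 48 × 2)

96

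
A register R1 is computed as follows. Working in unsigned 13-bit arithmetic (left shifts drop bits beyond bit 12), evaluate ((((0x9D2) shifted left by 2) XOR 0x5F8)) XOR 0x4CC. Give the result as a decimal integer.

1660

0x9D2 = 0100111010010
→ shifted left by 2 (mod 2^13) → 0011101001000 = 1864
0x5F8 = 0010111111000
→ XOR → 0001010110000 = 688
0x4CC = 0010011001100
→ XOR → 0011001111100 = 1660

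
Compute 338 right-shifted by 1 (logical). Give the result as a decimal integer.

169

338 = 101010010
shift right by 1 → 010101001 = 169
(equivalently, floor(338 / 2))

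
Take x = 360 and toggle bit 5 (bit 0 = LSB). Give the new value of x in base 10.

x = 0101101000
bit 5 is currently 1; toggle it via x ^ (1 << 5) = x ^ 32
→ 0101001000 = 328

328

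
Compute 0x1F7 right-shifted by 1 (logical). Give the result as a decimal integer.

251

0x1F7 = 111110111
shift right by 1 → 011111011 = 251
(equivalently, floor(503 / 2))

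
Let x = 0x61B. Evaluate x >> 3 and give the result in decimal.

0x61B = 11000011011
shift right by 3 → 00011000011 = 195
(equivalently, floor(1563 / 8))

195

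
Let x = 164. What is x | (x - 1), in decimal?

x = 10100100 = 164
x - 1 = 10100011
OR    = 10100111 = 167
(x | (x - 1) sets all bits below the lowest set bit.)

167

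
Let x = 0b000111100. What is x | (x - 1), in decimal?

63

x = 111100 = 60
x - 1 = 111011
OR    = 111111 = 63
(x | (x - 1) sets all bits below the lowest set bit.)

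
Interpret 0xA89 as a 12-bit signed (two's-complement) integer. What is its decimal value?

-1399

pattern = 101010001001 (MSB is 1 ⇒ negative)
Invert: 010101110110, add 1 → 010101110111 = 1399, so the value is -1399.
(Equivalently: 2697 - 2^12 = 2697 - 4096 = -1399.)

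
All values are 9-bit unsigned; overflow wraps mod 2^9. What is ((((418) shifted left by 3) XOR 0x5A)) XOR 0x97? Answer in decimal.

418 = 110100010
→ shifted left by 3 (mod 2^9) → 100010000 = 272
0x5A = 001011010
→ XOR → 101001010 = 330
0x97 = 010010111
→ XOR → 111011101 = 477

477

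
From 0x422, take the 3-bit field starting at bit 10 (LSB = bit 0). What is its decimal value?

v = 0010000100010
Shift right by 10: 001
Mask low 3 bits: 001 = 1

1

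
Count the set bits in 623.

7

623 = 1001101111
Count the 1s: 1 + 1 + 1 + 1 + 1 + 1 + 1 = 7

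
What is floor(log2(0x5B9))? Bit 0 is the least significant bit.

0x5B9 = 10110111001
The topmost 1 is at position 10 (since 2^10 = 1024 ≤ 1465 < 2048).

10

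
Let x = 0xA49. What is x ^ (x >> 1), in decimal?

3949

x = 101001001001 = 2633
x>>1 = 010100100100
XOR  = 111101101101 = 3949
(x ^ (x >> 1) gives the standard binary-reflected Gray code of x.)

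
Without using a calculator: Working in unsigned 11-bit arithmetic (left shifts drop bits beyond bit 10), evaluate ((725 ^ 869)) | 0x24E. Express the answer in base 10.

725 = 01011010101
869 = 01101100101
→ ^ → 00110110000 = 432
0x24E = 01001001110
→ | → 01111111110 = 1022

1022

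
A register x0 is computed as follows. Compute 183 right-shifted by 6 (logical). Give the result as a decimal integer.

2

183 = 10110111
shift right by 6 → 00000010 = 2
(equivalently, floor(183 / 64))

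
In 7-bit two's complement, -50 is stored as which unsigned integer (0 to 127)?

50 in 7 bits: 0110010
Invert: 1001101
Add 1:  1001110 = 78
(Check: 2^7 - 50 = 128 - 50 = 78.)

78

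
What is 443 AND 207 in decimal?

139

443 = 110111011
207 = 011001111
AND → 010001011 = 139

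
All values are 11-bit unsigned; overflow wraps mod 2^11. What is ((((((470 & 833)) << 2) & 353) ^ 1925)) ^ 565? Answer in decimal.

470 = 00111010110
833 = 01101000001
→ & → 00101000000 = 320
→ << 2 (mod 2^11) → 10100000000 = 1280
353 = 00101100001
→ & → 00100000000 = 256
1925 = 11110000101
→ ^ → 11010000101 = 1669
565 = 01000110101
→ ^ → 10010110000 = 1200

1200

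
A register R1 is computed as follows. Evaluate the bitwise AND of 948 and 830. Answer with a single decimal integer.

820

948 = 1110110100
830 = 1100111110
AND → 1100110100 = 820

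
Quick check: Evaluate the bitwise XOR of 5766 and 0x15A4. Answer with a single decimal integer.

5766 = 1011010000110
0x15A4 = 1010110100100
XOR → 0001100100010 = 802

802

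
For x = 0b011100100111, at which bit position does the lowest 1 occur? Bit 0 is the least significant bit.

0

0b011100100111 = 11100100111
Trailing zeros: 0, so the lowest set bit is bit 0 (value 1).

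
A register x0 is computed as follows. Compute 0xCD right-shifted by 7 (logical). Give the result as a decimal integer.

1

0xCD = 11001101
shift right by 7 → 00000001 = 1
(equivalently, floor(205 / 128))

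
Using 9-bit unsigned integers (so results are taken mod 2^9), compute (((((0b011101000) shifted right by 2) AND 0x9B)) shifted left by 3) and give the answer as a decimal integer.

208

0b011101000 = 011101000
→ shifted right by 2 → 000111010 = 58
0x9B = 010011011
→ AND → 000011010 = 26
→ shifted left by 3 (mod 2^9) → 011010000 = 208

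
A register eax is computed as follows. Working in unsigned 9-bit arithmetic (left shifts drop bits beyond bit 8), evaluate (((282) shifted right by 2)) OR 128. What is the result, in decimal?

282 = 100011010
→ shifted right by 2 → 001000110 = 70
128 = 010000000
→ OR → 011000110 = 198

198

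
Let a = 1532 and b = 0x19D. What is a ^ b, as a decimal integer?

1532 = 10111111100
0x19D = 00110011101
XOR → 10001100001 = 1121

1121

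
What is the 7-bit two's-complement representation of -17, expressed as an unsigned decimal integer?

111

17 in 7 bits: 0010001
Invert: 1101110
Add 1:  1101111 = 111
(Check: 2^7 - 17 = 128 - 17 = 111.)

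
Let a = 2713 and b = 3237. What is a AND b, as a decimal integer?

2177

2713 = 101010011001
3237 = 110010100101
AND → 100010000001 = 2177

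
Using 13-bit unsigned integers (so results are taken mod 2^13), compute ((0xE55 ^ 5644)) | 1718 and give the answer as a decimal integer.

7935

0xE55 = 0111001010101
5644 = 1011000001100
→ ^ → 1100001011001 = 6233
1718 = 0011010110110
→ | → 1111011111111 = 7935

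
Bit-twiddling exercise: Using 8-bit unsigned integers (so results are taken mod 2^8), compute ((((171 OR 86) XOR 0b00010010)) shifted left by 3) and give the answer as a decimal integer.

171 = 10101011
86 = 01010110
→ OR → 11111111 = 255
0b00010010 = 00010010
→ XOR → 11101101 = 237
→ shifted left by 3 (mod 2^8) → 01101000 = 104

104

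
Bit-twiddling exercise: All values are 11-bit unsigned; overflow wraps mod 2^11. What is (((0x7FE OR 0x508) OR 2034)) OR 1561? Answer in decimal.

2047

0x7FE = 11111111110
0x508 = 10100001000
→ OR → 11111111110 = 2046
2034 = 11111110010
→ OR → 11111111110 = 2046
1561 = 11000011001
→ OR → 11111111111 = 2047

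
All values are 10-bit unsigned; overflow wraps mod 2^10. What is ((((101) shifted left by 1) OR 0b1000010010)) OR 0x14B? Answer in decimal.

987

101 = 0001100101
→ shifted left by 1 (mod 2^10) → 0011001010 = 202
0b1000010010 = 1000010010
→ OR → 1011011010 = 730
0x14B = 0101001011
→ OR → 1111011011 = 987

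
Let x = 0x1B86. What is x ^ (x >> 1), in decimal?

5701

x = 1101110000110 = 7046
x>>1 = 0110111000011
XOR  = 1011001000101 = 5701
(x ^ (x >> 1) gives the standard binary-reflected Gray code of x.)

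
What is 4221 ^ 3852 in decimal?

4221 = 1000001111101
3852 = 0111100001100
XOR → 1111101110001 = 8049

8049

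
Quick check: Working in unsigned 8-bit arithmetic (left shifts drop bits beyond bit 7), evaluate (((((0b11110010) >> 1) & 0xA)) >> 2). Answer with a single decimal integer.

2

0b11110010 = 11110010
→ >> 1 → 01111001 = 121
0xA = 00001010
→ & → 00001000 = 8
→ >> 2 → 00000010 = 2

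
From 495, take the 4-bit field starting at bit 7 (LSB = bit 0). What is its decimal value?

3

v = 00111101111
Shift right by 7: 0011
Mask low 4 bits: 0011 = 3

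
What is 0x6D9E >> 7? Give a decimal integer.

0x6D9E = 110110110011110
shift right by 7 → 000000011011011 = 219
(equivalently, floor(28062 / 128))

219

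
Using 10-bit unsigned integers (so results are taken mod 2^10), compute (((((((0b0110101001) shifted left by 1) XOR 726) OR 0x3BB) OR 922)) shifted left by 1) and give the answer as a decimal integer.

0b0110101001 = 0110101001
→ shifted left by 1 (mod 2^10) → 1101010010 = 850
726 = 1011010110
→ XOR → 0110000100 = 388
0x3BB = 1110111011
→ OR → 1110111111 = 959
922 = 1110011010
→ OR → 1110111111 = 959
→ shifted left by 1 (mod 2^10) → 1101111110 = 894

894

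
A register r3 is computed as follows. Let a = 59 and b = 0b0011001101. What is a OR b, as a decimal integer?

255

59 = 00111011
b = 11001101
 OR → 11111111 = 255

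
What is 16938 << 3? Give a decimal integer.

16938 = 000100001000101010
shift left by 3 → 100001000101010000 = 135504
(equivalently, 16938 × 2^3 = 16938 × 8)

135504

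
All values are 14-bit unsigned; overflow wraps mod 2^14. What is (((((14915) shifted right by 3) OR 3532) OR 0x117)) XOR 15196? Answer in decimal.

14915 = 11101001000011
→ shifted right by 3 → 00011101001000 = 1864
3532 = 00110111001100
→ OR → 00111111001100 = 4044
0x117 = 00000100010111
→ OR → 00111111011111 = 4063
15196 = 11101101011100
→ XOR → 11010010000011 = 13443

13443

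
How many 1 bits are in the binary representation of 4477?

4477 = 1000101111101
Count the 1s: 1 + 1 + 1 + 1 + 1 + 1 + 1 + 1 = 8

8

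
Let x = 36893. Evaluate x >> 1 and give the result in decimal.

36893 = 1001000000011101
shift right by 1 → 0100100000001110 = 18446
(equivalently, floor(36893 / 2))

18446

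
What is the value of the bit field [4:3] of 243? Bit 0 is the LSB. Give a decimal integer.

v = 000011110011
Shift right by 3: 000011110
Mask low 2 bits: 10 = 2

2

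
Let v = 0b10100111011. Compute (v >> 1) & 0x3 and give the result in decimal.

v = 10100111011
Shift right by 1: 1010011101
Mask low 2 bits: 01 = 1

1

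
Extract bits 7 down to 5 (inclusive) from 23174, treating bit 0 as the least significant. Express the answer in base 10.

4

v = 0101101010000110
Shift right by 5: 01011010100
Mask low 3 bits: 100 = 4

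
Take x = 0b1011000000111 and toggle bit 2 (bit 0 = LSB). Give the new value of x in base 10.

x = 1011000000111
bit 2 is currently 1; toggle it via x ^ (1 << 2) = x ^ 4
→ 1011000000011 = 5635

5635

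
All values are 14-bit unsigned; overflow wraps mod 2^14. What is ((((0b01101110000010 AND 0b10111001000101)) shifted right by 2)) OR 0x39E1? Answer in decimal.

0b01101110000010 = 01101110000010
0b10111001000101 = 10111001000101
→ AND → 00101000000000 = 2560
→ shifted right by 2 → 00001010000000 = 640
0x39E1 = 11100111100001
→ OR → 11101111100001 = 15329

15329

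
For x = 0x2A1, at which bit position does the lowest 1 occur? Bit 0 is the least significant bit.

0x2A1 = 1010100001
Trailing zeros: 0, so the lowest set bit is bit 0 (value 1).

0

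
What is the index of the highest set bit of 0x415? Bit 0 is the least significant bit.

0x415 = 10000010101
The topmost 1 is at position 10 (since 2^10 = 1024 ≤ 1045 < 2048).

10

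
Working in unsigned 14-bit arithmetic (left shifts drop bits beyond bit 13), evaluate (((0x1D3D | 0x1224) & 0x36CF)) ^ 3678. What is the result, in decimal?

6227

0x1D3D = 01110100111101
0x1224 = 01001000100100
→ | → 01111100111101 = 7997
0x36CF = 11011011001111
→ & → 01011000001101 = 5645
3678 = 00111001011110
→ ^ → 01100001010011 = 6227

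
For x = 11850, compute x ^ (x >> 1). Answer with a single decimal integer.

14703

x = 10111001001010 = 11850
x>>1 = 01011100100101
XOR  = 11100101101111 = 14703
(x ^ (x >> 1) gives the standard binary-reflected Gray code of x.)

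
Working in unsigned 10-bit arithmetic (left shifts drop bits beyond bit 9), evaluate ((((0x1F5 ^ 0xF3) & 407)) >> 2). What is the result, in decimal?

0x1F5 = 0111110101
0xF3 = 0011110011
→ ^ → 0100000110 = 262
407 = 0110010111
→ & → 0100000110 = 262
→ >> 2 → 0001000001 = 65

65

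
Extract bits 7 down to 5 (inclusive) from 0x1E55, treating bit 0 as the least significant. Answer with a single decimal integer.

2

v = 1111001010101
Shift right by 5: 11110010
Mask low 3 bits: 010 = 2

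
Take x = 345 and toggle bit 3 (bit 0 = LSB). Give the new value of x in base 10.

337

x = 00101011001
bit 3 is currently 1; toggle it via x ^ (1 << 3) = x ^ 8
→ 00101010001 = 337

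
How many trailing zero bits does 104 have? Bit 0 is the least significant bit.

104 = 1101000
Trailing zeros: 3, so the lowest set bit is bit 3 (value 8).

3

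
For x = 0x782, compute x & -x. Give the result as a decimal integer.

2

x = 11110000010 = 1922
-x (two's complement) = …00001111110
AND   = 00000000010 = 2
(x & -x isolates the lowest set bit of x.)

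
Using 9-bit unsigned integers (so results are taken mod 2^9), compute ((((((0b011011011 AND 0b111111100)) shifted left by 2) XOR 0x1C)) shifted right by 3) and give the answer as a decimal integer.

0b011011011 = 011011011
0b111111100 = 111111100
→ AND → 011011000 = 216
→ shifted left by 2 (mod 2^9) → 101100000 = 352
0x1C = 000011100
→ XOR → 101111100 = 380
→ shifted right by 3 → 000101111 = 47

47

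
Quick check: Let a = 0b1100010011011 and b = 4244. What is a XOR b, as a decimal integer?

a = 1100010011011
4244 = 1000010010100
XOR → 0100000001111 = 2063

2063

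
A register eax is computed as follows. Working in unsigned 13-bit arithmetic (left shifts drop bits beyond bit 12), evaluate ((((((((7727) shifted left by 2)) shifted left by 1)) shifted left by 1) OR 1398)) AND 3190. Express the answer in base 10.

1142

7727 = 1111000101111
→ shifted left by 2 (mod 2^13) → 1100010111100 = 6332
→ shifted left by 1 (mod 2^13) → 1000101111000 = 4472
→ shifted left by 1 (mod 2^13) → 0001011110000 = 752
1398 = 0010101110110
→ OR → 0011111110110 = 2038
3190 = 0110001110110
→ AND → 0010001110110 = 1142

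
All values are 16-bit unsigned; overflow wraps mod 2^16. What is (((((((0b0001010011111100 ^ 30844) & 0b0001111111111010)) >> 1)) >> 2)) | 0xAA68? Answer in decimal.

44024

0b0001010011111100 = 0001010011111100
30844 = 0111100001111100
→ ^ → 0110110010000000 = 27776
0b0001111111111010 = 0001111111111010
→ & → 0000110010000000 = 3200
→ >> 1 → 0000011001000000 = 1600
→ >> 2 → 0000000110010000 = 400
0xAA68 = 1010101001101000
→ | → 1010101111111000 = 44024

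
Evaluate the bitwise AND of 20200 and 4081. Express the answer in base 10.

3808

20200 = 100111011101000
4081 = 000111111110001
AND → 000111011100000 = 3808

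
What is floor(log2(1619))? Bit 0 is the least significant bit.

1619 = 11001010011
The topmost 1 is at position 10 (since 2^10 = 1024 ≤ 1619 < 2048).

10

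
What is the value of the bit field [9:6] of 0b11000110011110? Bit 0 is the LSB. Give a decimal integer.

v = 11000110011110
Shift right by 6: 11000110
Mask low 4 bits: 0110 = 6

6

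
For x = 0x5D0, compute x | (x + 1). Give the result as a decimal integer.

x = 10111010000 = 1488
x + 1 = 10111010001
OR    = 10111010001 = 1489
(x | (x + 1) sets the lowest cleared bit.)

1489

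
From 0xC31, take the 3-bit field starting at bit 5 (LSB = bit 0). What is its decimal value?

1

v = 110000110001
Shift right by 5: 1100001
Mask low 3 bits: 001 = 1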